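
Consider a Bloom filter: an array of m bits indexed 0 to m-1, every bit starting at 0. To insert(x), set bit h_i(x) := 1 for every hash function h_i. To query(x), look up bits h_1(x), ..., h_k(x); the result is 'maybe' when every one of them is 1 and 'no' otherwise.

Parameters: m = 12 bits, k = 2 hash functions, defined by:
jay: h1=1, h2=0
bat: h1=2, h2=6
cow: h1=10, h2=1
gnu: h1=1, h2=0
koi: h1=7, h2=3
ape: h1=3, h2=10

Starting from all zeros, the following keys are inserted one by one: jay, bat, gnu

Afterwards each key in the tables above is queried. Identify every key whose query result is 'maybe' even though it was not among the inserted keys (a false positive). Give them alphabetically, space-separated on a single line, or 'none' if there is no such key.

Answer: none

Derivation:
Start: bits=000000000000
After insert 'jay': sets bits 0 1 -> bits=110000000000
After insert 'bat': sets bits 2 6 -> bits=111000100000
After insert 'gnu': sets bits 0 1 -> bits=111000100000
Not inserted: ape cow koi — query each against bits=111000100000:
query ape: checks bit3=0, bit10=0 (has a 0) -> no => not a false positive
query cow: checks bit1=1, bit10=0 (has a 0) -> no => not a false positive
query koi: checks bit3=0, bit7=0 (has a 0) -> no => not a false positive
False positives (alphabetical): none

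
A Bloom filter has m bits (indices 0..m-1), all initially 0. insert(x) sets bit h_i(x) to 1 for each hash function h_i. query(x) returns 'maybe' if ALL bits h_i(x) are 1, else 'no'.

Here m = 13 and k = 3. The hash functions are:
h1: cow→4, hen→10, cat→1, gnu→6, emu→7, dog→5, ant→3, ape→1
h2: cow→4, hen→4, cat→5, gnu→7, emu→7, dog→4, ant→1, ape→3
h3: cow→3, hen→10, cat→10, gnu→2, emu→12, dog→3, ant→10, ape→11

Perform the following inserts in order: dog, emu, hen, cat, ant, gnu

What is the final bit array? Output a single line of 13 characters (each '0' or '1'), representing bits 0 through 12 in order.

Answer: 0111111100101

Derivation:
Start: bits=0000000000000
After insert 'dog': sets bits 3 4 5 -> bits=0001110000000
After insert 'emu': sets bits 7 12 -> bits=0001110100001
After insert 'hen': sets bits 4 10 -> bits=0001110100101
After insert 'cat': sets bits 1 5 10 -> bits=0101110100101
After insert 'ant': sets bits 1 3 10 -> bits=0101110100101
After insert 'gnu': sets bits 2 6 7 -> bits=0111111100101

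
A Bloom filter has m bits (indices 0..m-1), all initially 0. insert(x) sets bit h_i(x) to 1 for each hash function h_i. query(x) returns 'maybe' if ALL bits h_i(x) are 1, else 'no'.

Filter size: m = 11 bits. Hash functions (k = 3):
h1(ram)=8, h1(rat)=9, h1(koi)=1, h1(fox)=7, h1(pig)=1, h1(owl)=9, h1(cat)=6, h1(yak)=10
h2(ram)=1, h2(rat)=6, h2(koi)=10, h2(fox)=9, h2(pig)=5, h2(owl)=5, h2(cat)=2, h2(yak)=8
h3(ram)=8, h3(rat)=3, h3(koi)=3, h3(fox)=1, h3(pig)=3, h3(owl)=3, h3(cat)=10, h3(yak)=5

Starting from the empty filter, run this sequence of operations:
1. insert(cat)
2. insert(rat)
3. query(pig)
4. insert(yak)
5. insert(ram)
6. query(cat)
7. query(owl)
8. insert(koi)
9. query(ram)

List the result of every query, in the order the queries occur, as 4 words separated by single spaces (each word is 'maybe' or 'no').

Start: bits=00000000000
Op 1: insert cat -> sets bits 2 6 10 -> bits=00100010001
Op 2: insert rat -> sets bits 3 6 9 -> bits=00110010011
Op 3: query pig -> checks bit1=0, bit3=1, bit5=0 (has a 0) -> no
Op 4: insert yak -> sets bits 5 8 10 -> bits=00110110111
Op 5: insert ram -> sets bits 1 8 -> bits=01110110111
Op 6: query cat -> checks bit2=1, bit6=1, bit10=1 (all 1) -> maybe
Op 7: query owl -> checks bit3=1, bit5=1, bit9=1 (all 1) -> maybe
Op 8: insert koi -> sets bits 1 3 10 -> bits=01110110111
Op 9: query ram -> checks bit1=1, bit8=1 (all 1) -> maybe
Query results in order: no maybe maybe maybe

Answer: no maybe maybe maybe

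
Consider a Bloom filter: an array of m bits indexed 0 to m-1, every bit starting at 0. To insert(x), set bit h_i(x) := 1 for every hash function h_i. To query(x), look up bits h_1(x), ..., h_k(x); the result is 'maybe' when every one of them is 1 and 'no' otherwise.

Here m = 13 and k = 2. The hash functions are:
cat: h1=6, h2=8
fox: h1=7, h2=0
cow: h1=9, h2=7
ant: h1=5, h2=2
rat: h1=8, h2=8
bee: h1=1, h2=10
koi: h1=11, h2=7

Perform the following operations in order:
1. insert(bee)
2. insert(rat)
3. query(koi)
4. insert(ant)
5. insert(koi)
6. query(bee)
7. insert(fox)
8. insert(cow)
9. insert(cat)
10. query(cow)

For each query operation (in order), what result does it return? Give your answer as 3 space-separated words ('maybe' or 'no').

Start: bits=0000000000000
Op 1: insert bee -> sets bits 1 10 -> bits=0100000000100
Op 2: insert rat -> sets bits 8 -> bits=0100000010100
Op 3: query koi -> checks bit7=0, bit11=0 (has a 0) -> no
Op 4: insert ant -> sets bits 2 5 -> bits=0110010010100
Op 5: insert koi -> sets bits 7 11 -> bits=0110010110110
Op 6: query bee -> checks bit1=1, bit10=1 (all 1) -> maybe
Op 7: insert fox -> sets bits 0 7 -> bits=1110010110110
Op 8: insert cow -> sets bits 7 9 -> bits=1110010111110
Op 9: insert cat -> sets bits 6 8 -> bits=1110011111110
Op 10: query cow -> checks bit7=1, bit9=1 (all 1) -> maybe
Query results in order: no maybe maybe

Answer: no maybe maybe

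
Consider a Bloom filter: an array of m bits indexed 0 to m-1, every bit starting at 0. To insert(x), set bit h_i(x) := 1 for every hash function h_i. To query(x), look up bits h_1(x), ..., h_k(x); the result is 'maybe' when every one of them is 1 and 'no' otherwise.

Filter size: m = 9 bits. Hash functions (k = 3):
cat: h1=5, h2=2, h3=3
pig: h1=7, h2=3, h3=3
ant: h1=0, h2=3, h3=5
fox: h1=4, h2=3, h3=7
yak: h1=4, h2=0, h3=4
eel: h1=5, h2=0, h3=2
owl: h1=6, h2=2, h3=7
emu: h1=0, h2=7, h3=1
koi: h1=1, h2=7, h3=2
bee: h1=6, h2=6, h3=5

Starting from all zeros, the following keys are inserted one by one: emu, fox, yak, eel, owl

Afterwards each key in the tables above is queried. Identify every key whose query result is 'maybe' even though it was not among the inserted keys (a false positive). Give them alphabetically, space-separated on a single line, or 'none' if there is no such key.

Answer: ant bee cat koi pig

Derivation:
Start: bits=000000000
After insert 'emu': sets bits 0 1 7 -> bits=110000010
After insert 'fox': sets bits 3 4 7 -> bits=110110010
After insert 'yak': sets bits 0 4 -> bits=110110010
After insert 'eel': sets bits 0 2 5 -> bits=111111010
After insert 'owl': sets bits 2 6 7 -> bits=111111110
Not inserted: ant bee cat koi pig — query each against bits=111111110:
query ant: checks bit0=1, bit3=1, bit5=1 (all 1) -> maybe => FALSE POSITIVE
query bee: checks bit5=1, bit6=1 (all 1) -> maybe => FALSE POSITIVE
query cat: checks bit2=1, bit3=1, bit5=1 (all 1) -> maybe => FALSE POSITIVE
query koi: checks bit1=1, bit2=1, bit7=1 (all 1) -> maybe => FALSE POSITIVE
query pig: checks bit3=1, bit7=1 (all 1) -> maybe => FALSE POSITIVE
False positives (alphabetical): ant bee cat koi pig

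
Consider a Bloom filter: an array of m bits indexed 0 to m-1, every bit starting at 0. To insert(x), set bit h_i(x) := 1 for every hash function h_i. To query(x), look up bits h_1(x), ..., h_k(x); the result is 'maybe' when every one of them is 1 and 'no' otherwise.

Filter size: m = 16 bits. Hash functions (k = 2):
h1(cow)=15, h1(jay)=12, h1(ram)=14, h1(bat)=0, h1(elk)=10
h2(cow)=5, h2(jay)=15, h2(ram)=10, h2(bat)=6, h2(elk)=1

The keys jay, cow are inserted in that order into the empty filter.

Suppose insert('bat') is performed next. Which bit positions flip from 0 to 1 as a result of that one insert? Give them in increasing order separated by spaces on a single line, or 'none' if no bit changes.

Answer: 0 6

Derivation:
Start: bits=0000000000000000
After insert 'jay': sets bits 12 15 -> bits=0000000000001001
After insert 'cow': sets bits 5 15 -> bits=0000010000001001
insert 'bat' would touch bits 0 6; currently bit0=0, bit6=0
Bits that are 0 among those (would change 0->1): 0 6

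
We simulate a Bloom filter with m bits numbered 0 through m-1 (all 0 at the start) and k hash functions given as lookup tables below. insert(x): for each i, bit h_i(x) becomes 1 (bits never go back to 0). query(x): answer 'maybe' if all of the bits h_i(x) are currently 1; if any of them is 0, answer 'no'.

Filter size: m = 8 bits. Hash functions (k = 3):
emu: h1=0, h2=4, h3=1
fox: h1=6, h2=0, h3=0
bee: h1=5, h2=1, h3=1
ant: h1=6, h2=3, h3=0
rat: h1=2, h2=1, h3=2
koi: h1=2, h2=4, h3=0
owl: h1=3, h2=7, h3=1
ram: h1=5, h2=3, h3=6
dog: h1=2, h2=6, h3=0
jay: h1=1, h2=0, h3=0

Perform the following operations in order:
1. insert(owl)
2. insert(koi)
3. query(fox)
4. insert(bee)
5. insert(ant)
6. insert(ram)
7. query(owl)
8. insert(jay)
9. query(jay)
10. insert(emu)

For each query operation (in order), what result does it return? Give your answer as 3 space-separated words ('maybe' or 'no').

Answer: no maybe maybe

Derivation:
Start: bits=00000000
Op 1: insert owl -> sets bits 1 3 7 -> bits=01010001
Op 2: insert koi -> sets bits 0 2 4 -> bits=11111001
Op 3: query fox -> checks bit0=1, bit6=0 (has a 0) -> no
Op 4: insert bee -> sets bits 1 5 -> bits=11111101
Op 5: insert ant -> sets bits 0 3 6 -> bits=11111111
Op 6: insert ram -> sets bits 3 5 6 -> bits=11111111
Op 7: query owl -> checks bit1=1, bit3=1, bit7=1 (all 1) -> maybe
Op 8: insert jay -> sets bits 0 1 -> bits=11111111
Op 9: query jay -> checks bit0=1, bit1=1 (all 1) -> maybe
Op 10: insert emu -> sets bits 0 1 4 -> bits=11111111
Query results in order: no maybe maybe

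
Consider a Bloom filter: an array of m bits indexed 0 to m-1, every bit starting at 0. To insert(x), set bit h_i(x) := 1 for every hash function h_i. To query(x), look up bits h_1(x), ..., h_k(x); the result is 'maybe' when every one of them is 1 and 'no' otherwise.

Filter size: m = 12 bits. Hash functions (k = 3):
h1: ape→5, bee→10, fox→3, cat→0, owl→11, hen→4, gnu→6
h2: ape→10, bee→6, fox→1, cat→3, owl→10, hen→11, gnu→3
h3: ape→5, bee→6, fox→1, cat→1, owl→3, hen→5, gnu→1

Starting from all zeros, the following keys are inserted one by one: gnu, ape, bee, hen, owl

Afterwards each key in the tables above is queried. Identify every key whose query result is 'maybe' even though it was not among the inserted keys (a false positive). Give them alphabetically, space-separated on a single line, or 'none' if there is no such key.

Start: bits=000000000000
After insert 'gnu': sets bits 1 3 6 -> bits=010100100000
After insert 'ape': sets bits 5 10 -> bits=010101100010
After insert 'bee': sets bits 6 10 -> bits=010101100010
After insert 'hen': sets bits 4 5 11 -> bits=010111100011
After insert 'owl': sets bits 3 10 11 -> bits=010111100011
Not inserted: cat fox — query each against bits=010111100011:
query cat: checks bit0=0, bit1=1, bit3=1 (has a 0) -> no => not a false positive
query fox: checks bit1=1, bit3=1 (all 1) -> maybe => FALSE POSITIVE
False positives (alphabetical): fox

Answer: fox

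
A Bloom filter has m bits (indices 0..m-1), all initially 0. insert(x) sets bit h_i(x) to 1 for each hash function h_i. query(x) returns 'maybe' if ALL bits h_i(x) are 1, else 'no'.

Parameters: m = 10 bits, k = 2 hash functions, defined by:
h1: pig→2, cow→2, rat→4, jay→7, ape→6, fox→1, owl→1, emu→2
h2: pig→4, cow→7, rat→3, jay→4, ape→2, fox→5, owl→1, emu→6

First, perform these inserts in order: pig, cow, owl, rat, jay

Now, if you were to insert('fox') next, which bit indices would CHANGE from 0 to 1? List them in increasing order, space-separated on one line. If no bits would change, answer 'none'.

Answer: 5

Derivation:
Start: bits=0000000000
After insert 'pig': sets bits 2 4 -> bits=0010100000
After insert 'cow': sets bits 2 7 -> bits=0010100100
After insert 'owl': sets bits 1 -> bits=0110100100
After insert 'rat': sets bits 3 4 -> bits=0111100100
After insert 'jay': sets bits 4 7 -> bits=0111100100
insert 'fox' would touch bits 1 5; currently bit1=1, bit5=0
Bits that are 0 among those (would change 0->1): 5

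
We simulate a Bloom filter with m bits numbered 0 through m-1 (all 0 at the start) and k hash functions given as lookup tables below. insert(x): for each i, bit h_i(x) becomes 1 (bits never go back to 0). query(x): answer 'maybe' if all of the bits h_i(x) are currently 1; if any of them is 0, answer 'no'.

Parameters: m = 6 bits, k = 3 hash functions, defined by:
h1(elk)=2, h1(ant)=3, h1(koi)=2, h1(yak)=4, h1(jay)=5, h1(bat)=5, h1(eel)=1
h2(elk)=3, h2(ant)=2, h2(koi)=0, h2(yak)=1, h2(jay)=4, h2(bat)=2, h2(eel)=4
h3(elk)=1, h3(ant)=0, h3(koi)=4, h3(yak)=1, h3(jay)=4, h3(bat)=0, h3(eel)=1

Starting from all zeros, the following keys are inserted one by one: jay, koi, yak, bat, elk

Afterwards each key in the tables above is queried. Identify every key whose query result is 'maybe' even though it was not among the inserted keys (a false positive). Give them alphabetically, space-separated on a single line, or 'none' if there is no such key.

Answer: ant eel

Derivation:
Start: bits=000000
After insert 'jay': sets bits 4 5 -> bits=000011
After insert 'koi': sets bits 0 2 4 -> bits=101011
After insert 'yak': sets bits 1 4 -> bits=111011
After insert 'bat': sets bits 0 2 5 -> bits=111011
After insert 'elk': sets bits 1 2 3 -> bits=111111
Not inserted: ant eel — query each against bits=111111:
query ant: checks bit0=1, bit2=1, bit3=1 (all 1) -> maybe => FALSE POSITIVE
query eel: checks bit1=1, bit4=1 (all 1) -> maybe => FALSE POSITIVE
False positives (alphabetical): ant eel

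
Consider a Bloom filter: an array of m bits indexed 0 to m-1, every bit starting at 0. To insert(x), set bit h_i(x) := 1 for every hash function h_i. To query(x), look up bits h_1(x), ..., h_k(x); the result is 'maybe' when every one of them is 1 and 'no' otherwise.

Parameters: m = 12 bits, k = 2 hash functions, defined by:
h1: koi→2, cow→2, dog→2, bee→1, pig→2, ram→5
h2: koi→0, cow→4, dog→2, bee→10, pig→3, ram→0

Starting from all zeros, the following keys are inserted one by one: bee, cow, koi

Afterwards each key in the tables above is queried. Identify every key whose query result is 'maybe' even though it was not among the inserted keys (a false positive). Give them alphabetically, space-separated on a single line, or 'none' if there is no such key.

Answer: dog

Derivation:
Start: bits=000000000000
After insert 'bee': sets bits 1 10 -> bits=010000000010
After insert 'cow': sets bits 2 4 -> bits=011010000010
After insert 'koi': sets bits 0 2 -> bits=111010000010
Not inserted: dog pig ram — query each against bits=111010000010:
query dog: checks bit2=1 (all 1) -> maybe => FALSE POSITIVE
query pig: checks bit2=1, bit3=0 (has a 0) -> no => not a false positive
query ram: checks bit0=1, bit5=0 (has a 0) -> no => not a false positive
False positives (alphabetical): dog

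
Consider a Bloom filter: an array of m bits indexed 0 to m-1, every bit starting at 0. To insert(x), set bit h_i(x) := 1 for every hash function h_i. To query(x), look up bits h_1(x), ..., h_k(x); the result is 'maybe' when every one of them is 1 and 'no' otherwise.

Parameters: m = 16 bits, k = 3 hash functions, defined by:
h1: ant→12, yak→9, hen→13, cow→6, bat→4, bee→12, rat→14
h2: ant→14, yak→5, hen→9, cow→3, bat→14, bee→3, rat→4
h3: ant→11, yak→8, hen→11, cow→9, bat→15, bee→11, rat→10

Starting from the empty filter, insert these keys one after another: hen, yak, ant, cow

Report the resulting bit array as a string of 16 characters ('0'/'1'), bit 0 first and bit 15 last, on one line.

Answer: 0001011011011110

Derivation:
Start: bits=0000000000000000
After insert 'hen': sets bits 9 11 13 -> bits=0000000001010100
After insert 'yak': sets bits 5 8 9 -> bits=0000010011010100
After insert 'ant': sets bits 11 12 14 -> bits=0000010011011110
After insert 'cow': sets bits 3 6 9 -> bits=0001011011011110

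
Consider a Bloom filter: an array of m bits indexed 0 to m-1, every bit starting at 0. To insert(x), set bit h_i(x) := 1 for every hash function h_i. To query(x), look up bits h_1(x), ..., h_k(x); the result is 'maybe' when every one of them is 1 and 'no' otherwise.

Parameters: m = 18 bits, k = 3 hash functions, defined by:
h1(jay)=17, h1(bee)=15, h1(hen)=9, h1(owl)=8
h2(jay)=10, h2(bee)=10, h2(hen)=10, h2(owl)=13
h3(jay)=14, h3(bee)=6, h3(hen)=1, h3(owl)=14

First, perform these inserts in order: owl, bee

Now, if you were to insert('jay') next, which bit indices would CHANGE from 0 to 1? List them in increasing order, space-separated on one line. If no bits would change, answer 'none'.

Answer: 17

Derivation:
Start: bits=000000000000000000
After insert 'owl': sets bits 8 13 14 -> bits=000000001000011000
After insert 'bee': sets bits 6 10 15 -> bits=000000101010011100
insert 'jay' would touch bits 10 14 17; currently bit10=1, bit14=1, bit17=0
Bits that are 0 among those (would change 0->1): 17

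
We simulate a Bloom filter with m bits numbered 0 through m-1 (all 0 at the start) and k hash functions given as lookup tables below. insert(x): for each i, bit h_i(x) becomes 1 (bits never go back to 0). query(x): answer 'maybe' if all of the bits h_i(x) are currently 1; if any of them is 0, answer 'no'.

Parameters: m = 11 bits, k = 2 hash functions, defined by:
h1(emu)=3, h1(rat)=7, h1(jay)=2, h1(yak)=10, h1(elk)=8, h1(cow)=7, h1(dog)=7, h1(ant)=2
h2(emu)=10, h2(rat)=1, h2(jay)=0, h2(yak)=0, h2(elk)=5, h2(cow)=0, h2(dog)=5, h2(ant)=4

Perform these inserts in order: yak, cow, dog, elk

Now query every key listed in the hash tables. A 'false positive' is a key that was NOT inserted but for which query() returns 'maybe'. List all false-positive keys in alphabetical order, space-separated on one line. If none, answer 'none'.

Start: bits=00000000000
After insert 'yak': sets bits 0 10 -> bits=10000000001
After insert 'cow': sets bits 0 7 -> bits=10000001001
After insert 'dog': sets bits 5 7 -> bits=10000101001
After insert 'elk': sets bits 5 8 -> bits=10000101101
Not inserted: ant emu jay rat — query each against bits=10000101101:
query ant: checks bit2=0, bit4=0 (has a 0) -> no => not a false positive
query emu: checks bit3=0, bit10=1 (has a 0) -> no => not a false positive
query jay: checks bit0=1, bit2=0 (has a 0) -> no => not a false positive
query rat: checks bit1=0, bit7=1 (has a 0) -> no => not a false positive
False positives (alphabetical): none

Answer: none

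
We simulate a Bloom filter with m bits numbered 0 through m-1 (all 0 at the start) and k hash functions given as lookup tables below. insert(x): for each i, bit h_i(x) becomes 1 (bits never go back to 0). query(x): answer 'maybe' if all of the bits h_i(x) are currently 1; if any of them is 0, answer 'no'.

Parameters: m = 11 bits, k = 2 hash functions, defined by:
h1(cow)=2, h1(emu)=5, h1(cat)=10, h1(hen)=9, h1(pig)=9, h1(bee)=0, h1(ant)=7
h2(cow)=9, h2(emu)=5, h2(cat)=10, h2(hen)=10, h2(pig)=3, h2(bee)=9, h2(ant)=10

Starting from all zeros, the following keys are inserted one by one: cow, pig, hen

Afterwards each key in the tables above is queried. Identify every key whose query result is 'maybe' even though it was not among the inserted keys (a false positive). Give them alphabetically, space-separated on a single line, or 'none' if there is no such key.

Start: bits=00000000000
After insert 'cow': sets bits 2 9 -> bits=00100000010
After insert 'pig': sets bits 3 9 -> bits=00110000010
After insert 'hen': sets bits 9 10 -> bits=00110000011
Not inserted: ant bee cat emu — query each against bits=00110000011:
query ant: checks bit7=0, bit10=1 (has a 0) -> no => not a false positive
query bee: checks bit0=0, bit9=1 (has a 0) -> no => not a false positive
query cat: checks bit10=1 (all 1) -> maybe => FALSE POSITIVE
query emu: checks bit5=0 (has a 0) -> no => not a false positive
False positives (alphabetical): cat

Answer: cat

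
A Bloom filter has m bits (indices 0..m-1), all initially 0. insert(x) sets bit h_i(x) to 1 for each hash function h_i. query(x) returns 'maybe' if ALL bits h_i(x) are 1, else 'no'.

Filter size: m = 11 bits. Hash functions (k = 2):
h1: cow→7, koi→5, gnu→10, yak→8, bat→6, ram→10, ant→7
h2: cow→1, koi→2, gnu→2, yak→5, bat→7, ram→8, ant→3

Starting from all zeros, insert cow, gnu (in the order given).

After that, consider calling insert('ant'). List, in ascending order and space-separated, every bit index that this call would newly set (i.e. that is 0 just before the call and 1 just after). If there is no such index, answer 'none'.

Answer: 3

Derivation:
Start: bits=00000000000
After insert 'cow': sets bits 1 7 -> bits=01000001000
After insert 'gnu': sets bits 2 10 -> bits=01100001001
insert 'ant' would touch bits 3 7; currently bit3=0, bit7=1
Bits that are 0 among those (would change 0->1): 3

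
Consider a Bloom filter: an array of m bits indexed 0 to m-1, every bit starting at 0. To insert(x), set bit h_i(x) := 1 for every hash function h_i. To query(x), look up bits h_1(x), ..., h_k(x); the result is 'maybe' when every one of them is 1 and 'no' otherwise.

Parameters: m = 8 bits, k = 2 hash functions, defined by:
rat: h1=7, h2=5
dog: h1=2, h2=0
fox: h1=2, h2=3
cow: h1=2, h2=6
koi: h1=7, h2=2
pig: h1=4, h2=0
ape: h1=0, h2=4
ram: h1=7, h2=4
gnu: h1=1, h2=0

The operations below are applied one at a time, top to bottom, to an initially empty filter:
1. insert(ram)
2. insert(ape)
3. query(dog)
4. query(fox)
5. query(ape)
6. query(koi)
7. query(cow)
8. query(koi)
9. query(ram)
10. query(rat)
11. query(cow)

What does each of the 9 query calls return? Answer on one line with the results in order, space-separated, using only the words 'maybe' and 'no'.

Answer: no no maybe no no no maybe no no

Derivation:
Start: bits=00000000
Op 1: insert ram -> sets bits 4 7 -> bits=00001001
Op 2: insert ape -> sets bits 0 4 -> bits=10001001
Op 3: query dog -> checks bit0=1, bit2=0 (has a 0) -> no
Op 4: query fox -> checks bit2=0, bit3=0 (has a 0) -> no
Op 5: query ape -> checks bit0=1, bit4=1 (all 1) -> maybe
Op 6: query koi -> checks bit2=0, bit7=1 (has a 0) -> no
Op 7: query cow -> checks bit2=0, bit6=0 (has a 0) -> no
Op 8: query koi -> checks bit2=0, bit7=1 (has a 0) -> no
Op 9: query ram -> checks bit4=1, bit7=1 (all 1) -> maybe
Op 10: query rat -> checks bit5=0, bit7=1 (has a 0) -> no
Op 11: query cow -> checks bit2=0, bit6=0 (has a 0) -> no
Query results in order: no no maybe no no no maybe no no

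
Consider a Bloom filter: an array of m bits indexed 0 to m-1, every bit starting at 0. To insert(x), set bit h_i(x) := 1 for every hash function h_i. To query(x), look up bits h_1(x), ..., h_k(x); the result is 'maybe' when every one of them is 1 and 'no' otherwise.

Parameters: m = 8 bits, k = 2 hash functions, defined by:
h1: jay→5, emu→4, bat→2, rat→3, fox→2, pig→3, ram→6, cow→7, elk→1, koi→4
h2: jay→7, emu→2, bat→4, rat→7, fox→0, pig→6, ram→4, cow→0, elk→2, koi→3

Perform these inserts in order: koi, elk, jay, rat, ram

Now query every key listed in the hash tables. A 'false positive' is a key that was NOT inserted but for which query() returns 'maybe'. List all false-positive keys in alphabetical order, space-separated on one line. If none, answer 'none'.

Answer: bat emu pig

Derivation:
Start: bits=00000000
After insert 'koi': sets bits 3 4 -> bits=00011000
After insert 'elk': sets bits 1 2 -> bits=01111000
After insert 'jay': sets bits 5 7 -> bits=01111101
After insert 'rat': sets bits 3 7 -> bits=01111101
After insert 'ram': sets bits 4 6 -> bits=01111111
Not inserted: bat cow emu fox pig — query each against bits=01111111:
query bat: checks bit2=1, bit4=1 (all 1) -> maybe => FALSE POSITIVE
query cow: checks bit0=0, bit7=1 (has a 0) -> no => not a false positive
query emu: checks bit2=1, bit4=1 (all 1) -> maybe => FALSE POSITIVE
query fox: checks bit0=0, bit2=1 (has a 0) -> no => not a false positive
query pig: checks bit3=1, bit6=1 (all 1) -> maybe => FALSE POSITIVE
False positives (alphabetical): bat emu pig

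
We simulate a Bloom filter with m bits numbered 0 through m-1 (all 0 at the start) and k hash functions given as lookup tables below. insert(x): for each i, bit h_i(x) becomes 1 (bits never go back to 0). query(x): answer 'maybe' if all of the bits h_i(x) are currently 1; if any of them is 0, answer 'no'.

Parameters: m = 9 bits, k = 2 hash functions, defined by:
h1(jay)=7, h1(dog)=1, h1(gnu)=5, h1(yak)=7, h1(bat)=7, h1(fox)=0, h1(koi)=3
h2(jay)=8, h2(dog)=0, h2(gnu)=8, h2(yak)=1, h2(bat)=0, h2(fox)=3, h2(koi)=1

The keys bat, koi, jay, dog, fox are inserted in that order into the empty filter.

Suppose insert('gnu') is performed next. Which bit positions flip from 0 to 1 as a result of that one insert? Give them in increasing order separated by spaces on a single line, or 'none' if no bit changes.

Answer: 5

Derivation:
Start: bits=000000000
After insert 'bat': sets bits 0 7 -> bits=100000010
After insert 'koi': sets bits 1 3 -> bits=110100010
After insert 'jay': sets bits 7 8 -> bits=110100011
After insert 'dog': sets bits 0 1 -> bits=110100011
After insert 'fox': sets bits 0 3 -> bits=110100011
insert 'gnu' would touch bits 5 8; currently bit5=0, bit8=1
Bits that are 0 among those (would change 0->1): 5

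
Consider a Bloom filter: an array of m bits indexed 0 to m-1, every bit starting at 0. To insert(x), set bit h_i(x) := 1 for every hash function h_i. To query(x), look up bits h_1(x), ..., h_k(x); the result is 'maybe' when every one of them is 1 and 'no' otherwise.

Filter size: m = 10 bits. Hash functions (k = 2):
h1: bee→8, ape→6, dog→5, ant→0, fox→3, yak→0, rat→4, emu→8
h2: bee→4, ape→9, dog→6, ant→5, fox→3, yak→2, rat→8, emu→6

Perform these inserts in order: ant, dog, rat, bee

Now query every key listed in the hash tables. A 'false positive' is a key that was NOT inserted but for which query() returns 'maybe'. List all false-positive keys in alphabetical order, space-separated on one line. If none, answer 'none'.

Start: bits=0000000000
After insert 'ant': sets bits 0 5 -> bits=1000010000
After insert 'dog': sets bits 5 6 -> bits=1000011000
After insert 'rat': sets bits 4 8 -> bits=1000111010
After insert 'bee': sets bits 4 8 -> bits=1000111010
Not inserted: ape emu fox yak — query each against bits=1000111010:
query ape: checks bit6=1, bit9=0 (has a 0) -> no => not a false positive
query emu: checks bit6=1, bit8=1 (all 1) -> maybe => FALSE POSITIVE
query fox: checks bit3=0 (has a 0) -> no => not a false positive
query yak: checks bit0=1, bit2=0 (has a 0) -> no => not a false positive
False positives (alphabetical): emu

Answer: emu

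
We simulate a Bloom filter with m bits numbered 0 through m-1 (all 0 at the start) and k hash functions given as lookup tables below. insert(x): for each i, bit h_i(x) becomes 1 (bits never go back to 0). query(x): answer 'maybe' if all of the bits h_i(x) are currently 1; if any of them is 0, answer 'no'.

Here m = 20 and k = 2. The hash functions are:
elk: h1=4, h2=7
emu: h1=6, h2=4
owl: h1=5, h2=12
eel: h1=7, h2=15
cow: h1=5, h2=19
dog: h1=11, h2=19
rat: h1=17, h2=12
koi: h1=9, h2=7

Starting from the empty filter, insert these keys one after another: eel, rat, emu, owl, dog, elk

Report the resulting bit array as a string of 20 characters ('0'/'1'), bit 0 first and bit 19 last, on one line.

Start: bits=00000000000000000000
After insert 'eel': sets bits 7 15 -> bits=00000001000000010000
After insert 'rat': sets bits 12 17 -> bits=00000001000010010100
After insert 'emu': sets bits 4 6 -> bits=00001011000010010100
After insert 'owl': sets bits 5 12 -> bits=00001111000010010100
After insert 'dog': sets bits 11 19 -> bits=00001111000110010101
After insert 'elk': sets bits 4 7 -> bits=00001111000110010101

Answer: 00001111000110010101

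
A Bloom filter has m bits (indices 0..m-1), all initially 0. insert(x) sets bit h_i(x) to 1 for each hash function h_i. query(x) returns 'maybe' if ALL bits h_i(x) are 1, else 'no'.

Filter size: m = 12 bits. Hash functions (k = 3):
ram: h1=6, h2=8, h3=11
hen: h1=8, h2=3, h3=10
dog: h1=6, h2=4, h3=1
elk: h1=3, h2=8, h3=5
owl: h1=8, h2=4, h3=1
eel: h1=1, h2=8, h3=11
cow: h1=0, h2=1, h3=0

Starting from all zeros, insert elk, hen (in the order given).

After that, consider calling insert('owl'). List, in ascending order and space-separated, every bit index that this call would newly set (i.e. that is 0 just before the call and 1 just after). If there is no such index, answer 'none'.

Answer: 1 4

Derivation:
Start: bits=000000000000
After insert 'elk': sets bits 3 5 8 -> bits=000101001000
After insert 'hen': sets bits 3 8 10 -> bits=000101001010
insert 'owl' would touch bits 1 4 8; currently bit1=0, bit4=0, bit8=1
Bits that are 0 among those (would change 0->1): 1 4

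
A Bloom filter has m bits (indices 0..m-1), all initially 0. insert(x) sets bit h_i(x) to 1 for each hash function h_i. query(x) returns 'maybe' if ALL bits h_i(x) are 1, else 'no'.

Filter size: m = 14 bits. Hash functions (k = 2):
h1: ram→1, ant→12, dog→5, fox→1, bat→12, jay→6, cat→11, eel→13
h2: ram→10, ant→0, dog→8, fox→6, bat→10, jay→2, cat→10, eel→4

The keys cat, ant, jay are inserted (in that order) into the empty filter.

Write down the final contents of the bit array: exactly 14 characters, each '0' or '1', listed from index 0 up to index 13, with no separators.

Answer: 10100010001110

Derivation:
Start: bits=00000000000000
After insert 'cat': sets bits 10 11 -> bits=00000000001100
After insert 'ant': sets bits 0 12 -> bits=10000000001110
After insert 'jay': sets bits 2 6 -> bits=10100010001110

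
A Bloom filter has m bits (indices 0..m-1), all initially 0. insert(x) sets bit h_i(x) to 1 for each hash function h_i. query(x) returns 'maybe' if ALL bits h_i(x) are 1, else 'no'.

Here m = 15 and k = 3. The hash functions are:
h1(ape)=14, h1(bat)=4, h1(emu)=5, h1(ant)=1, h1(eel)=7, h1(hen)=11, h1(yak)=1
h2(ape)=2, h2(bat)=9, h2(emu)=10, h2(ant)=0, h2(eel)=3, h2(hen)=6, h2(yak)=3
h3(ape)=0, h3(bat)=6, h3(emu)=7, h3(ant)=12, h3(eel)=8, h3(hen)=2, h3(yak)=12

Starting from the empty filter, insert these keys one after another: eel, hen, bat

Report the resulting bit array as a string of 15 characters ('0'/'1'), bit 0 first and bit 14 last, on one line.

Start: bits=000000000000000
After insert 'eel': sets bits 3 7 8 -> bits=000100011000000
After insert 'hen': sets bits 2 6 11 -> bits=001100111001000
After insert 'bat': sets bits 4 6 9 -> bits=001110111101000

Answer: 001110111101000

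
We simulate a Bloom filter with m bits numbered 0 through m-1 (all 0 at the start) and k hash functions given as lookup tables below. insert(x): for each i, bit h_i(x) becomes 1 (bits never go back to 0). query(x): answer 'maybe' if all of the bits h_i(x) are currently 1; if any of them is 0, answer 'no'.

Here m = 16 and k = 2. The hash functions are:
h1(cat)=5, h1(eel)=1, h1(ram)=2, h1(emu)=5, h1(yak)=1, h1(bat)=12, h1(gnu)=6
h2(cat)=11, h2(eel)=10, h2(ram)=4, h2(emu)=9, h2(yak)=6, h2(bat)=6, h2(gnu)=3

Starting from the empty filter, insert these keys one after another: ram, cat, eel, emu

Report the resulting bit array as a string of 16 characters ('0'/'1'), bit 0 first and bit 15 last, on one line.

Start: bits=0000000000000000
After insert 'ram': sets bits 2 4 -> bits=0010100000000000
After insert 'cat': sets bits 5 11 -> bits=0010110000010000
After insert 'eel': sets bits 1 10 -> bits=0110110000110000
After insert 'emu': sets bits 5 9 -> bits=0110110001110000

Answer: 0110110001110000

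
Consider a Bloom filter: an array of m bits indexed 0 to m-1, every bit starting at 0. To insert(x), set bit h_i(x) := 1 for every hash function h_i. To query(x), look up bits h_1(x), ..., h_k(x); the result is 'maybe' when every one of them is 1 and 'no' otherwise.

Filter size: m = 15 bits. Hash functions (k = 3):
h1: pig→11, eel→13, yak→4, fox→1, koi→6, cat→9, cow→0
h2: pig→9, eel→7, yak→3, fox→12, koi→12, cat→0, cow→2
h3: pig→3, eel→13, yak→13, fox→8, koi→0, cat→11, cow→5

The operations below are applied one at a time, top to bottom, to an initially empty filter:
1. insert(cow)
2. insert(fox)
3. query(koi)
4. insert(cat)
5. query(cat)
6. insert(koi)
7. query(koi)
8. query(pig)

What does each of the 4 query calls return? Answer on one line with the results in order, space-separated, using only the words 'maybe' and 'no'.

Start: bits=000000000000000
Op 1: insert cow -> sets bits 0 2 5 -> bits=101001000000000
Op 2: insert fox -> sets bits 1 8 12 -> bits=111001001000100
Op 3: query koi -> checks bit0=1, bit6=0, bit12=1 (has a 0) -> no
Op 4: insert cat -> sets bits 0 9 11 -> bits=111001001101100
Op 5: query cat -> checks bit0=1, bit9=1, bit11=1 (all 1) -> maybe
Op 6: insert koi -> sets bits 0 6 12 -> bits=111001101101100
Op 7: query koi -> checks bit0=1, bit6=1, bit12=1 (all 1) -> maybe
Op 8: query pig -> checks bit3=0, bit9=1, bit11=1 (has a 0) -> no
Query results in order: no maybe maybe no

Answer: no maybe maybe no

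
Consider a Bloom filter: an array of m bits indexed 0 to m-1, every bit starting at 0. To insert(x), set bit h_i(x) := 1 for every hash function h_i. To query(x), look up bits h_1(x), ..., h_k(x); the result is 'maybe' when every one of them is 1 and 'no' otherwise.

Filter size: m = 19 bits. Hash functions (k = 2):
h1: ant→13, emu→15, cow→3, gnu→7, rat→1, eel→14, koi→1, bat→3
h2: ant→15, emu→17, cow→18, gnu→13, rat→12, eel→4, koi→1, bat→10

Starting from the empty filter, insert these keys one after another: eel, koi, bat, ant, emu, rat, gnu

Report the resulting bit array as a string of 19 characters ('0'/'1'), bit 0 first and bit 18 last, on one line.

Start: bits=0000000000000000000
After insert 'eel': sets bits 4 14 -> bits=0000100000000010000
After insert 'koi': sets bits 1 -> bits=0100100000000010000
After insert 'bat': sets bits 3 10 -> bits=0101100000100010000
After insert 'ant': sets bits 13 15 -> bits=0101100000100111000
After insert 'emu': sets bits 15 17 -> bits=0101100000100111010
After insert 'rat': sets bits 1 12 -> bits=0101100000101111010
After insert 'gnu': sets bits 7 13 -> bits=0101100100101111010

Answer: 0101100100101111010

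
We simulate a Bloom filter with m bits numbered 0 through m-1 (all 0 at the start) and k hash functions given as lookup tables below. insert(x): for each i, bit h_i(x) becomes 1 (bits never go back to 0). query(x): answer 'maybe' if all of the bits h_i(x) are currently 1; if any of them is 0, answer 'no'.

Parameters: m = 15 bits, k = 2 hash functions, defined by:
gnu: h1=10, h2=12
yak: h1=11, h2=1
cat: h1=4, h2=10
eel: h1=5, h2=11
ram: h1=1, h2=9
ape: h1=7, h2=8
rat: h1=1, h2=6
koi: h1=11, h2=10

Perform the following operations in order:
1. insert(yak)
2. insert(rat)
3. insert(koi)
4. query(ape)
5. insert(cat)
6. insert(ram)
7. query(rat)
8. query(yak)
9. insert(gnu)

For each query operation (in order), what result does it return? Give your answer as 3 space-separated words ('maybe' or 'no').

Answer: no maybe maybe

Derivation:
Start: bits=000000000000000
Op 1: insert yak -> sets bits 1 11 -> bits=010000000001000
Op 2: insert rat -> sets bits 1 6 -> bits=010000100001000
Op 3: insert koi -> sets bits 10 11 -> bits=010000100011000
Op 4: query ape -> checks bit7=0, bit8=0 (has a 0) -> no
Op 5: insert cat -> sets bits 4 10 -> bits=010010100011000
Op 6: insert ram -> sets bits 1 9 -> bits=010010100111000
Op 7: query rat -> checks bit1=1, bit6=1 (all 1) -> maybe
Op 8: query yak -> checks bit1=1, bit11=1 (all 1) -> maybe
Op 9: insert gnu -> sets bits 10 12 -> bits=010010100111100
Query results in order: no maybe maybe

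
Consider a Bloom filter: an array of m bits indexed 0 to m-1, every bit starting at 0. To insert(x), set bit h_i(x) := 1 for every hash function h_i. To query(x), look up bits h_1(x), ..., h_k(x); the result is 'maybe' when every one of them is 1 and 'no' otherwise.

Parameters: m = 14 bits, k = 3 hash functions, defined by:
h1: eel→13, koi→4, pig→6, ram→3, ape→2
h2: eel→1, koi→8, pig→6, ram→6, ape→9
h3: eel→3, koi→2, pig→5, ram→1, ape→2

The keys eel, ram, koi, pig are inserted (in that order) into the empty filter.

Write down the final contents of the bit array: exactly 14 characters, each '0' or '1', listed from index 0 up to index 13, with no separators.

Start: bits=00000000000000
After insert 'eel': sets bits 1 3 13 -> bits=01010000000001
After insert 'ram': sets bits 1 3 6 -> bits=01010010000001
After insert 'koi': sets bits 2 4 8 -> bits=01111010100001
After insert 'pig': sets bits 5 6 -> bits=01111110100001

Answer: 01111110100001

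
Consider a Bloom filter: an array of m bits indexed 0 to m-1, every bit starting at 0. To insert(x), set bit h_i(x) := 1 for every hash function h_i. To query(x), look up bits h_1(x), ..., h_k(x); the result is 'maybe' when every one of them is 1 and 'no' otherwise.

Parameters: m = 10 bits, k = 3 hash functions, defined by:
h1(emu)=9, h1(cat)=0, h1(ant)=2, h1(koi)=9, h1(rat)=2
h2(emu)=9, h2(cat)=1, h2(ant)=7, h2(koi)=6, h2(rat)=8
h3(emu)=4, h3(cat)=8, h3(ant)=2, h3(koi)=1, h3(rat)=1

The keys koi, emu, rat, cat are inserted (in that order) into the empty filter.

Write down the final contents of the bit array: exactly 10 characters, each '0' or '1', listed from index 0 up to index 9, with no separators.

Answer: 1110101011

Derivation:
Start: bits=0000000000
After insert 'koi': sets bits 1 6 9 -> bits=0100001001
After insert 'emu': sets bits 4 9 -> bits=0100101001
After insert 'rat': sets bits 1 2 8 -> bits=0110101011
After insert 'cat': sets bits 0 1 8 -> bits=1110101011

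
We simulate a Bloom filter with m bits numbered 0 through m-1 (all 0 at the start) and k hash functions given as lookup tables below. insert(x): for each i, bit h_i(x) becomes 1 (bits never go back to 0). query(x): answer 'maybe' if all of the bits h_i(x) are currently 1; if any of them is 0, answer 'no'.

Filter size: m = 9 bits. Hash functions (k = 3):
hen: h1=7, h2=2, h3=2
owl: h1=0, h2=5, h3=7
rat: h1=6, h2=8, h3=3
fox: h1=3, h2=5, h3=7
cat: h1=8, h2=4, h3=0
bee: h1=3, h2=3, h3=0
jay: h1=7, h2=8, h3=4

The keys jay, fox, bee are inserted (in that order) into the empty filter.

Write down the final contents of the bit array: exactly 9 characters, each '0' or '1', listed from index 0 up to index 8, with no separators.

Answer: 100111011

Derivation:
Start: bits=000000000
After insert 'jay': sets bits 4 7 8 -> bits=000010011
After insert 'fox': sets bits 3 5 7 -> bits=000111011
After insert 'bee': sets bits 0 3 -> bits=100111011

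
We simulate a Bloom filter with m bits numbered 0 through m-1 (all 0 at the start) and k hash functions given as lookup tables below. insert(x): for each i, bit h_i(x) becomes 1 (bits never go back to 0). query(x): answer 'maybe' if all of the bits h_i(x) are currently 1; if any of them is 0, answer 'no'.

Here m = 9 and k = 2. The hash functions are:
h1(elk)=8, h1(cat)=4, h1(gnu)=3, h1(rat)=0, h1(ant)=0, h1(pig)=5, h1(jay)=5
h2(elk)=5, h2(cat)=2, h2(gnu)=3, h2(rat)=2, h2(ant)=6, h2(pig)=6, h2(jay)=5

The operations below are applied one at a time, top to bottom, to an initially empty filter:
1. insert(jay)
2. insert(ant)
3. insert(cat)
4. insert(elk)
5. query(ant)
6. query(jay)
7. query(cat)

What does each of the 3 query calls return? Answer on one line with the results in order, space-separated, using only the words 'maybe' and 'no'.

Start: bits=000000000
Op 1: insert jay -> sets bits 5 -> bits=000001000
Op 2: insert ant -> sets bits 0 6 -> bits=100001100
Op 3: insert cat -> sets bits 2 4 -> bits=101011100
Op 4: insert elk -> sets bits 5 8 -> bits=101011101
Op 5: query ant -> checks bit0=1, bit6=1 (all 1) -> maybe
Op 6: query jay -> checks bit5=1 (all 1) -> maybe
Op 7: query cat -> checks bit2=1, bit4=1 (all 1) -> maybe
Query results in order: maybe maybe maybe

Answer: maybe maybe maybe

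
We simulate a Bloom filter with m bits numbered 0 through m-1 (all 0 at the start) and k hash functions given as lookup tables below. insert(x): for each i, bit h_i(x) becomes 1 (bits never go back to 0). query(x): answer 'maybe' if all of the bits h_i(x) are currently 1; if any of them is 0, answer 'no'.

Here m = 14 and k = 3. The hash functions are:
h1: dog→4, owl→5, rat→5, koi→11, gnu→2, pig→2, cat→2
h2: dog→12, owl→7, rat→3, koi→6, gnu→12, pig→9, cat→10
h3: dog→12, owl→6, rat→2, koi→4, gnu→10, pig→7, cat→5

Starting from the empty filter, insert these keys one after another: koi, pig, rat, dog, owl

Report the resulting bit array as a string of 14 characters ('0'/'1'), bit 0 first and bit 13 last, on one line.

Answer: 00111111010110

Derivation:
Start: bits=00000000000000
After insert 'koi': sets bits 4 6 11 -> bits=00001010000100
After insert 'pig': sets bits 2 7 9 -> bits=00101011010100
After insert 'rat': sets bits 2 3 5 -> bits=00111111010100
After insert 'dog': sets bits 4 12 -> bits=00111111010110
After insert 'owl': sets bits 5 6 7 -> bits=00111111010110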